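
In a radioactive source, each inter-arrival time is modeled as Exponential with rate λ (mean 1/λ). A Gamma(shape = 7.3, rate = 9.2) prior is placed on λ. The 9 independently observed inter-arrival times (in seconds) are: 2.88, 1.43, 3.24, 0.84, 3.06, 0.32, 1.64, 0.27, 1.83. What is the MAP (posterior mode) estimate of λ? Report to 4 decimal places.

0.6192

With a Gamma(shape α, rate β) prior on the exponential rate λ, the posterior after n observations with total T = Σxᵢ is Gamma(α+n, β+T).
Sum of observations T = 15.51 seconds; n = 9.
Posterior: Gamma(7.3+9, 9.2+15.51) = Gamma(16.3, 24.71).
Mode = (α−1)/β = 0.6192.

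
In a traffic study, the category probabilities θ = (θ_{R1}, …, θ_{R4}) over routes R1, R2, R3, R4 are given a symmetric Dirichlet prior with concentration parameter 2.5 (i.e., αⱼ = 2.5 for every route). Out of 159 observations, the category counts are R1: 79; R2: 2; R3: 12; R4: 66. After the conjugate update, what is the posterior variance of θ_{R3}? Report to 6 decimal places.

0.000461

The Dirichlet prior is conjugate to the Multinomial likelihood: each posterior αⱼ = prior αⱼ + observed count nⱼ.
Posterior concentration: (81.5, 4.5, 14.5, 68.5), total = 169.0.
Var[θ_j] = α_j(Σα−α_j)/((Σα)²(Σα+1)) = 14.5·154.5/(169.0²·170.0) = 0.000461.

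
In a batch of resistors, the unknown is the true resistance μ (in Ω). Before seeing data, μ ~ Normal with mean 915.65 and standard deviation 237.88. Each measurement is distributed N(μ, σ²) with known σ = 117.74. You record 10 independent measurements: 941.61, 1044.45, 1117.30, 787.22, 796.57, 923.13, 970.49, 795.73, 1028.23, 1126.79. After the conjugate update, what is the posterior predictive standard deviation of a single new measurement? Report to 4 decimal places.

For Normal data with known variance σ², a Normal(μ₀, σ₀²) prior on μ is conjugate. Posterior precision = 1/σ₀² + n/σ²; posterior mean is the precision-weighted average of μ₀ and x̄.
σ₀² = 237.88² = 56586.8944, σ² = 117.74² = 13862.7076; σ² + n·σ₀² = 13862.7076 + 10·56586.8944 = 579731.6516.
Posterior precision = 1/σ₀² + n/σ² = 1/56586.8944 + 10/13862.7076 = (σ² + n·σ₀²)/(σ₀²σ²) = 579731.6516/(56586.8944·13862.7076); posterior variance σₙ² = σ₀²σ²/(σ² + n·σ₀²) = 56586.8944·13862.7076/579731.6516 = 1353.121861.
Predictive variance for one new observation = σₙ² + σ² = 56586.8944·13862.7076/579731.6516 + 13862.7076 = σ²·(σ₀² + 579731.6516)/579731.6516 = 13862.7076·636318.546/579731.6516 = 15215.829461; SD = √(13862.7076·636318.546/579731.6516) = 123.3525.

123.3525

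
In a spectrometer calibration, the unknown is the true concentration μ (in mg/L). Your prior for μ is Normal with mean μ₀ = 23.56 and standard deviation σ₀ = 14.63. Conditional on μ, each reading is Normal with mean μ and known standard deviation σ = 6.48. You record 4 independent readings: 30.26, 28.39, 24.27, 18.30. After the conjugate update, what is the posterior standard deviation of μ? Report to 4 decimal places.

3.1634

For Normal data with known variance σ², a Normal(μ₀, σ₀²) prior on μ is conjugate. Posterior precision = 1/σ₀² + n/σ²; posterior mean is the precision-weighted average of μ₀ and x̄.
σ₀² = 14.63² = 214.0369, σ² = 6.48² = 41.9904; σ² + n·σ₀² = 41.9904 + 4·214.0369 = 898.138.
Posterior precision = 1/σ₀² + n/σ² = 1/214.0369 + 4/41.9904 = (σ² + n·σ₀²)/(σ₀²σ²) = 898.138/(214.0369·41.9904); posterior variance σₙ² = σ₀²σ²/(σ² + n·σ₀²) = 214.0369·41.9904/898.138 = 10.006809.
Posterior SD = √σₙ² = √(214.0369·41.9904/898.138) = 3.1634.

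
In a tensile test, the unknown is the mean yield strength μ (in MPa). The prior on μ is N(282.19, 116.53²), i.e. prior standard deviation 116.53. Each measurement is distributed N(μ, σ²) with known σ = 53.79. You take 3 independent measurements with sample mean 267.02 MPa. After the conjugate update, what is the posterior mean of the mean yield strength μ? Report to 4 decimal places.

For Normal data with known variance σ², a Normal(μ₀, σ₀²) prior on μ is conjugate. Posterior precision = 1/σ₀² + n/σ²; posterior mean is the precision-weighted average of μ₀ and x̄.
n·x̄ = 3·267.02 = 801.06.
σ₀² = 116.53² = 13579.2409, σ² = 53.79² = 2893.3641; σ² + n·σ₀² = 2893.3641 + 3·13579.2409 = 43631.0868.
Posterior mean = (μ₀/σ₀² + n·x̄/σ²)/(1/σ₀² + n/σ²) = (σ²·μ₀ + σ₀²·n·x̄)/(σ² + n·σ₀²) = (2893.3641·282.19 + 13579.2409·801.06)/43631.0868 = 11694265.130733/43631.0868 = 268.0260.

268.0260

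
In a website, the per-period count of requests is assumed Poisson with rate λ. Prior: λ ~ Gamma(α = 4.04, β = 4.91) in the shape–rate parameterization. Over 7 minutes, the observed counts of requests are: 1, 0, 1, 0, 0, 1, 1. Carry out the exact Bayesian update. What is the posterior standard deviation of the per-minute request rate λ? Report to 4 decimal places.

With a Gamma(shape α, rate β) prior, the Poisson likelihood is conjugate: the posterior is Gamma(α + ΣXᵢ, β + n).
Sum of counts S = 4 over n = 7 minutes.
Posterior: Gamma(α+S, β+n) = Gamma(4.04+4, 4.91+7) = Gamma(8.04, 11.91).
SD = √α/β = √8.04/11.91 = 0.2381.

0.2381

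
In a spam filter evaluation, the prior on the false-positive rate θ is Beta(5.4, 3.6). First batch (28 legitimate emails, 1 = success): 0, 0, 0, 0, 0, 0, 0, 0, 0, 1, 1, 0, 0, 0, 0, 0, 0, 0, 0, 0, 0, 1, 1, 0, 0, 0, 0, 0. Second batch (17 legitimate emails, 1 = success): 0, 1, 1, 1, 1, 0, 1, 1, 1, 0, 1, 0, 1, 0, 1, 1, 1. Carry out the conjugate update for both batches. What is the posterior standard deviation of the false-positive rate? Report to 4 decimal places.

0.0660

The Beta prior is conjugate to a Binomial/Bernoulli likelihood; the update adds successes to α and failures to β.
After batch 1: Beta(5.4+4, 3.6+24) = Beta(9.4, 27.6).
After batch 2: Beta(9.4+12, 27.6+5) = Beta(21.4, 32.6).
Var = αβ/((α+β)²(α+β+1)) = 21.4·32.6/(54.0²·55.0) = 0.00434992; SD = √0.00434992 = 0.0660.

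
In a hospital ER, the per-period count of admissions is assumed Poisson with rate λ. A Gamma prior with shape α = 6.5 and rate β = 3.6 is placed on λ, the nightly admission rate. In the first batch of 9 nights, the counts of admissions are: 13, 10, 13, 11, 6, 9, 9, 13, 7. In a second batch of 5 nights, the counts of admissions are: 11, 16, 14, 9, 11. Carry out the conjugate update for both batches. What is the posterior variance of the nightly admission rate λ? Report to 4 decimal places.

0.5117

With a Gamma(shape α, rate β) prior, the Poisson likelihood is conjugate: the posterior is Gamma(α + ΣXᵢ, β + n).
Batch 1: sum of counts S = 91 over n = 9 nights.
After batch 1: Gamma(α+S, β+n) = Gamma(6.5+91, 3.6+9) = Gamma(97.5, 12.6).
Batch 2: sum of counts S = 61 over n = 5 nights.
After batch 2: Gamma(α+S, β+n) = Gamma(97.5+61, 12.6+5) = Gamma(158.5, 17.6).
Var = α/β² = 158.5/17.6² = 0.5117.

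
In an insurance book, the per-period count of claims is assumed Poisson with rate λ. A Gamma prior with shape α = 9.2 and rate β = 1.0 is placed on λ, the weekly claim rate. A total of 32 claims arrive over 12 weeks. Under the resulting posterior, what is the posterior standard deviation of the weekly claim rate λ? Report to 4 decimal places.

With a Gamma(shape α, rate β) prior, the Poisson likelihood is conjugate: the posterior is Gamma(α + ΣXᵢ, β + n).
Posterior: Gamma(α+S, β+n) = Gamma(9.2+32, 1.0+12) = Gamma(41.2, 13.0).
SD = √α/β = √41.2/13.0 = 0.4937.

0.4937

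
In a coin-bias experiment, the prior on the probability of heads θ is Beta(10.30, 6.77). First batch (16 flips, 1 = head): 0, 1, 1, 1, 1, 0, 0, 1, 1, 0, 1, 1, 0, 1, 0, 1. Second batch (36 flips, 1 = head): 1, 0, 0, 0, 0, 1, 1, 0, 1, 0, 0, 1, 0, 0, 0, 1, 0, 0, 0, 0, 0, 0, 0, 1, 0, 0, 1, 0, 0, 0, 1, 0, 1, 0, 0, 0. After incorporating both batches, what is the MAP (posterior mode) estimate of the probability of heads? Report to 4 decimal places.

0.4369

The Beta prior is conjugate to a Binomial/Bernoulli likelihood; the update adds successes to α and failures to β.
After batch 1: Beta(10.30+10, 6.77+6) = Beta(20.30, 12.77).
After batch 2: Beta(20.30+10, 12.77+26) = Beta(30.30, 38.77).
Mode of Beta(a,b) for a,b>1 is (a−1)/(a+b−2) = 29.30/67.07 = 0.4369.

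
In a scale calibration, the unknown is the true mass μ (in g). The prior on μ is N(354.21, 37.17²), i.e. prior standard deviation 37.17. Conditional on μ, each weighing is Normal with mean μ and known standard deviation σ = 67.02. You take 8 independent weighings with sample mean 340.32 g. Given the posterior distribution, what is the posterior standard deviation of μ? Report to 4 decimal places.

19.9806

For Normal data with known variance σ², a Normal(μ₀, σ₀²) prior on μ is conjugate. Posterior precision = 1/σ₀² + n/σ²; posterior mean is the precision-weighted average of μ₀ and x̄.
σ₀² = 37.17² = 1381.6089, σ² = 67.02² = 4491.6804; σ² + n·σ₀² = 4491.6804 + 8·1381.6089 = 15544.5516.
Posterior precision = 1/σ₀² + n/σ² = 1/1381.6089 + 8/4491.6804 = (σ² + n·σ₀²)/(σ₀²σ²) = 15544.5516/(1381.6089·4491.6804); posterior variance σₙ² = σ₀²σ²/(σ² + n·σ₀²) = 1381.6089·4491.6804/15544.5516 = 399.223199.
Posterior SD = √σₙ² = √(1381.6089·4491.6804/15544.5516) = 19.9806.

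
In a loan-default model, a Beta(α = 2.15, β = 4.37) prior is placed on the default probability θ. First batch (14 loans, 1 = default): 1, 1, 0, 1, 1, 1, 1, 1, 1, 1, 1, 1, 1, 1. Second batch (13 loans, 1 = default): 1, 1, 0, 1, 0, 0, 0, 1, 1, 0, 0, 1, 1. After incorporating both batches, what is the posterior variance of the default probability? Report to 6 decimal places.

The Beta prior is conjugate to a Binomial/Bernoulli likelihood; the update adds successes to α and failures to β.
After batch 1: Beta(2.15+13, 4.37+1) = Beta(15.15, 5.37).
After batch 2: Beta(15.15+7, 5.37+6) = Beta(22.15, 11.37).
Var = αβ/((α+β)²(α+β+1)) = 22.15·11.37/(33.52²·34.52) = 0.006493.

0.006493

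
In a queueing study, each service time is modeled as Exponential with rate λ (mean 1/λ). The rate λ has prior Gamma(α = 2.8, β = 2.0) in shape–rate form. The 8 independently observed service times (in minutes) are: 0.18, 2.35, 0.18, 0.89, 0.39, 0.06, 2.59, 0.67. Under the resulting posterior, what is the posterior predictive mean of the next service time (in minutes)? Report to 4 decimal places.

With a Gamma(shape α, rate β) prior on the exponential rate λ, the posterior after n observations with total T = Σxᵢ is Gamma(α+n, β+T).
Sum of observations T = 7.31 minutes; n = 8.
Posterior: Gamma(2.8+8, 2.0+7.31) = Gamma(10.8, 9.31).
The predictive distribution for the next observation is Lomax; its mean is β/(α−1) = 9.31/9.8 = 0.9500.

0.9500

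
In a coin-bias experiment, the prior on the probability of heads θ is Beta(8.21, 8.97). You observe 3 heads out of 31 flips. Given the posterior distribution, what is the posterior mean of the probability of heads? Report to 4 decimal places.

0.2327

The Beta prior is conjugate to a Binomial/Bernoulli likelihood; the update adds successes to α and failures to β.
Posterior: Beta(α+k, β+n−k) = Beta(8.21+3, 8.97+28) = Beta(11.21, 36.97).
Posterior mean = α/(α+β) = 11.21/48.18 = 0.2327.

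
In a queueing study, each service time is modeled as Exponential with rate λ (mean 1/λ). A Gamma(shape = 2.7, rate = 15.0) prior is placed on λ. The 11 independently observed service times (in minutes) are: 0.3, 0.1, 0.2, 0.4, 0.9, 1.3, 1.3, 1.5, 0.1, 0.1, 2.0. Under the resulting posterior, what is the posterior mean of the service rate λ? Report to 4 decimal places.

0.5905

With a Gamma(shape α, rate β) prior on the exponential rate λ, the posterior after n observations with total T = Σxᵢ is Gamma(α+n, β+T).
Sum of observations T = 8.2 minutes; n = 11.
Posterior: Gamma(2.7+11, 15.0+8.2) = Gamma(13.7, 23.2).
Posterior mean of λ = α/β = 13.7/23.2 = 0.5905.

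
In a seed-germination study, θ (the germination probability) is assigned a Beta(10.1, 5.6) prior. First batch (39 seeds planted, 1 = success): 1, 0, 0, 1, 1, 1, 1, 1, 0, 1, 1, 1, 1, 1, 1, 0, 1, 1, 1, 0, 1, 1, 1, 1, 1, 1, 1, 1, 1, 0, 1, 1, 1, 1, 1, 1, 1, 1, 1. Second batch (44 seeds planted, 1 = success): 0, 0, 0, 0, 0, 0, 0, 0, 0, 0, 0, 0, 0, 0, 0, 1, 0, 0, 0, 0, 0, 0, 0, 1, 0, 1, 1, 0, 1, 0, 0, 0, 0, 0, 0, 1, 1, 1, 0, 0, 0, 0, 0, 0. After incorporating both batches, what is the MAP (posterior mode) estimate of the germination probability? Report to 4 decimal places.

The Beta prior is conjugate to a Binomial/Bernoulli likelihood; the update adds successes to α and failures to β.
After batch 1: Beta(10.1+33, 5.6+6) = Beta(43.1, 11.6).
After batch 2: Beta(43.1+8, 11.6+36) = Beta(51.1, 47.6).
Mode of Beta(a,b) for a,b>1 is (a−1)/(a+b−2) = 50.1/96.7 = 0.5181.

0.5181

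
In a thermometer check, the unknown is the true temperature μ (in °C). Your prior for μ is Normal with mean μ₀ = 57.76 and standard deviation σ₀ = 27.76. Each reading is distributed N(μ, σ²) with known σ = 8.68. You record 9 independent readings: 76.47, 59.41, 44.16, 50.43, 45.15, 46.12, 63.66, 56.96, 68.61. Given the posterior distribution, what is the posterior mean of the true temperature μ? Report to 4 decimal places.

56.7850

For Normal data with known variance σ², a Normal(μ₀, σ₀²) prior on μ is conjugate. Posterior precision = 1/σ₀² + n/σ²; posterior mean is the precision-weighted average of μ₀ and x̄.
Σxᵢ = 76.47 + 59.41 + 44.16 + 50.43 + 45.15 + 46.12 + 63.66 + 56.96 + 68.61 = 510.97, so n·x̄ = 510.97.
σ₀² = 27.76² = 770.6176, σ² = 8.68² = 75.3424; σ² + n·σ₀² = 75.3424 + 9·770.6176 = 7010.9008.
Posterior mean = (μ₀/σ₀² + n·x̄/σ²)/(1/σ₀² + n/σ²) = (σ²·μ₀ + σ₀²·n·x̄)/(σ² + n·σ₀²) = (75.3424·57.76 + 770.6176·510.97)/7010.9008 = 398114.252096/7010.9008 = 56.7850.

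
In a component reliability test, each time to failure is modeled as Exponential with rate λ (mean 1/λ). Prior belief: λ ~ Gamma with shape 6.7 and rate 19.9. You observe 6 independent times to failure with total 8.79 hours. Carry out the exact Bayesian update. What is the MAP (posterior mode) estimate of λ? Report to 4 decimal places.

0.4078

With a Gamma(shape α, rate β) prior on the exponential rate λ, the posterior after n observations with total T = Σxᵢ is Gamma(α+n, β+T).
Posterior: Gamma(6.7+6, 19.9+8.79) = Gamma(12.7, 28.69).
Mode = (α−1)/β = 0.4078.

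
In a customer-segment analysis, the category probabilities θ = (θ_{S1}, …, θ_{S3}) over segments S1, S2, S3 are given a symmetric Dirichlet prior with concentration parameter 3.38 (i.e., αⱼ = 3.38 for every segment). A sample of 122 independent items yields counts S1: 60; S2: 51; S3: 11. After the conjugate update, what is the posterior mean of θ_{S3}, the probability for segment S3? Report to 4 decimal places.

The Dirichlet prior is conjugate to the Multinomial likelihood: each posterior αⱼ = prior αⱼ + observed count nⱼ.
Posterior concentration: (63.38, 54.38, 14.38), total = 132.14.
E[θ_{S3}|data] = α_{S3}/Σα = 14.38/132.14 = 0.1088.

0.1088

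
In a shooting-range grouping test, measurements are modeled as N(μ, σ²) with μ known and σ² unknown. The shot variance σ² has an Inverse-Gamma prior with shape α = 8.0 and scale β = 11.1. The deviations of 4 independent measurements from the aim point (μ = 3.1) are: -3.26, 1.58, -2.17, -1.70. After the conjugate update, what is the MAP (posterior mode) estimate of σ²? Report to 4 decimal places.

With known mean μ and an Inverse-Gamma(α, β) prior on σ², the Normal likelihood is conjugate: posterior is Inv-Gamma(α + n/2, β + Σ(xᵢ−μ)²/2).
Σ(xᵢ−μ)² = (-3.26)² + (1.58)² + (-2.17)² + (-1.70)² = 20.7229.
Posterior: Inv-Gamma(8.0 + 4/2, 11.1 + 20.7229/2) = Inv-Gamma(10.00, 21.46145).
Mode = β/(α+1) = 21.46145/11.00 = 1.9510.

1.9510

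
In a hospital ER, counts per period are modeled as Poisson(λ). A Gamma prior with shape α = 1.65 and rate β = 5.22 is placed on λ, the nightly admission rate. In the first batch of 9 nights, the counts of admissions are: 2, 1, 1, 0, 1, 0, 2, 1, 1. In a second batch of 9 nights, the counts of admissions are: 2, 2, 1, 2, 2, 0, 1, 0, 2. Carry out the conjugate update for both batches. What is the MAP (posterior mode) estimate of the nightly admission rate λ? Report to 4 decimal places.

0.9324

With a Gamma(shape α, rate β) prior, the Poisson likelihood is conjugate: the posterior is Gamma(α + ΣXᵢ, β + n).
Batch 1: sum of counts S = 9 over n = 9 nights.
After batch 1: Gamma(α+S, β+n) = Gamma(1.65+9, 5.22+9) = Gamma(10.65, 14.22).
Batch 2: sum of counts S = 12 over n = 9 nights.
After batch 2: Gamma(α+S, β+n) = Gamma(10.65+12, 14.22+9) = Gamma(22.65, 23.22).
Mode of Gamma(α,β) for α≥1 is (α−1)/β = 21.65/23.22 = 0.9324.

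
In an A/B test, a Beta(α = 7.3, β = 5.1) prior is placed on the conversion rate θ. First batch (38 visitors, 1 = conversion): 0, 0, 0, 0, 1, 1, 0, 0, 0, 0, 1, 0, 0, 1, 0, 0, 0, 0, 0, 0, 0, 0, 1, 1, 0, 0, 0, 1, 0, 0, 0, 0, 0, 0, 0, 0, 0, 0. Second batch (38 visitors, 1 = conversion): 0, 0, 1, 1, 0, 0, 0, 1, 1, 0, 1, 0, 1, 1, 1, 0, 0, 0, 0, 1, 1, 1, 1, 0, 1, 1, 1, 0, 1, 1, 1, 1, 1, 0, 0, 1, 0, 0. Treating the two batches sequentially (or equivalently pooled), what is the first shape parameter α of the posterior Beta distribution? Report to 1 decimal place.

The Beta prior is conjugate to a Binomial/Bernoulli likelihood; the update adds successes to α and failures to β.
After batch 1: Beta(7.3+7, 5.1+31) = Beta(14.3, 36.1).
After batch 2: Beta(14.3+21, 36.1+17) = Beta(35.3, 53.1).
Posterior α = 35.3.

35.3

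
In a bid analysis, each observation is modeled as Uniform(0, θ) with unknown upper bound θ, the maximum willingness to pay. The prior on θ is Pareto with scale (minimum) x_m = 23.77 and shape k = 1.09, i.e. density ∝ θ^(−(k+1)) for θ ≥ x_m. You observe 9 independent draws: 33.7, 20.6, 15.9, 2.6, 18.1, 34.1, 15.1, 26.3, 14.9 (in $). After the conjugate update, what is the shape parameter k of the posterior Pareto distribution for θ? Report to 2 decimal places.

A Pareto(scale x_m, shape k) prior on the upper bound θ of Uniform(0, θ) is conjugate: posterior is Pareto(max(x_m, max xᵢ), k + n).
Sample maximum = 34.1; prior scale x_m = 23.77 → posterior scale = max = 34.10.
Posterior shape = 1.09 + 9 = 10.09.
Posterior shape k = 10.09.

10.09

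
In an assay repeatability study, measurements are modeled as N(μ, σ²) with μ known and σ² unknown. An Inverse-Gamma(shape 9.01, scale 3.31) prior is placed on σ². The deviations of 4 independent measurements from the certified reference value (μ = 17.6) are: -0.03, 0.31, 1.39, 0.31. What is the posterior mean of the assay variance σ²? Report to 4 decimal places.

With known mean μ and an Inverse-Gamma(α, β) prior on σ², the Normal likelihood is conjugate: posterior is Inv-Gamma(α + n/2, β + Σ(xᵢ−μ)²/2).
Σ(xᵢ−μ)² = (-0.03)² + (0.31)² + (1.39)² + (0.31)² = 2.1252.
Posterior: Inv-Gamma(9.01 + 4/2, 3.31 + 2.1252/2) = Inv-Gamma(11.01, 4.37260).
E[σ²|data] = β/(α−1) = 4.37260/10.01 = 0.4368.

0.4368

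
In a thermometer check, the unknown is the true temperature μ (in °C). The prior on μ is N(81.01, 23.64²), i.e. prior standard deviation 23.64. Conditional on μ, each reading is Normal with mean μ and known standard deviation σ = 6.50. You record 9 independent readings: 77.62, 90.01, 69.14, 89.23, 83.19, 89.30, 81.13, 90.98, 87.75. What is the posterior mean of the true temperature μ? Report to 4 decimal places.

84.2340

For Normal data with known variance σ², a Normal(μ₀, σ₀²) prior on μ is conjugate. Posterior precision = 1/σ₀² + n/σ²; posterior mean is the precision-weighted average of μ₀ and x̄.
Σxᵢ = 77.62 + 90.01 + 69.14 + 89.23 + 83.19 + 89.30 + 81.13 + 90.98 + 87.75 = 758.35, so n·x̄ = 758.35.
σ₀² = 23.64² = 558.8496, σ² = 6.50² = 42.25; σ² + n·σ₀² = 42.25 + 9·558.8496 = 5071.8964.
Posterior mean = (μ₀/σ₀² + n·x̄/σ²)/(1/σ₀² + n/σ²) = (σ²·μ₀ + σ₀²·n·x̄)/(σ² + n·σ₀²) = (42.25·81.01 + 558.8496·758.35)/5071.8964 = 427226.26666/5071.8964 = 84.2340.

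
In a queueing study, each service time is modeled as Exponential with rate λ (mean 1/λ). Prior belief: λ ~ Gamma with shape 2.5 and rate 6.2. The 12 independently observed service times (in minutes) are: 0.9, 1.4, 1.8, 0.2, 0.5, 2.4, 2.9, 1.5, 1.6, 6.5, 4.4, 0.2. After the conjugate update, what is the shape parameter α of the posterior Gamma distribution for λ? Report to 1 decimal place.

With a Gamma(shape α, rate β) prior on the exponential rate λ, the posterior after n observations with total T = Σxᵢ is Gamma(α+n, β+T).
Sum of observations T = 24.3 minutes; n = 12.
Posterior: Gamma(2.5+12, 6.2+24.3) = Gamma(14.5, 30.5).
Posterior α = 14.5.

14.5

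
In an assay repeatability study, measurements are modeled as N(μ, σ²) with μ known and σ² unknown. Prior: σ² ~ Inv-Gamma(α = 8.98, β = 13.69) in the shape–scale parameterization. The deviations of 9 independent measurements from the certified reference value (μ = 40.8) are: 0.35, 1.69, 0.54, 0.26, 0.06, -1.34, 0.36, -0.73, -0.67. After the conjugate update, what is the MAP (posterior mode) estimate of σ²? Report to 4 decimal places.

1.1612

With known mean μ and an Inverse-Gamma(α, β) prior on σ², the Normal likelihood is conjugate: posterior is Inv-Gamma(α + n/2, β + Σ(xᵢ−μ)²/2).
Σ(xᵢ−μ)² = (0.35)² + (1.69)² + (0.54)² + (0.26)² + (0.06)² + (-1.34)² + (0.36)² + (-0.73)² + (-0.67)² = 6.2484.
Posterior: Inv-Gamma(8.98 + 9/2, 13.69 + 6.2484/2) = Inv-Gamma(13.48, 16.81420).
Mode = β/(α+1) = 16.81420/14.48 = 1.1612.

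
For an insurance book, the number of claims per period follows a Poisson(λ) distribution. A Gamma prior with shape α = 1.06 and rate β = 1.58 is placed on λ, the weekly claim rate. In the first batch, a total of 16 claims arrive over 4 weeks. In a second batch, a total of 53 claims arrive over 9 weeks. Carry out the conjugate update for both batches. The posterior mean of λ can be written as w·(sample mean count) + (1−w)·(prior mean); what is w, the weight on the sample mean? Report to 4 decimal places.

0.8916

With a Gamma(shape α, rate β) prior, the Poisson likelihood is conjugate: the posterior is Gamma(α + ΣXᵢ, β + n).
Total number of weeks: n = 4 + 9 = 13.
Posterior mean = (α₀+S)/(β₀+n) = [n/(β₀+n)]·(S/n) + [β₀/(β₀+n)]·(α₀/β₀), so only n and β₀ enter the weight.
Weight on data w = n/(β₀+n) = 13/(1.58+13) = 13/14.58 = 0.8916.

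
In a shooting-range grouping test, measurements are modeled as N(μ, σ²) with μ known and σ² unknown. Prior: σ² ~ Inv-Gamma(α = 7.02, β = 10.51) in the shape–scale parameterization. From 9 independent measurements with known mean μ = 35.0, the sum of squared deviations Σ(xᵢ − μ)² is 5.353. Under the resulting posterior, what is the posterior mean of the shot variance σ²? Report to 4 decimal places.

With known mean μ and an Inverse-Gamma(α, β) prior on σ², the Normal likelihood is conjugate: posterior is Inv-Gamma(α + n/2, β + Σ(xᵢ−μ)²/2).
Posterior: Inv-Gamma(7.02 + 9/2, 10.51 + 5.353/2) = Inv-Gamma(11.52, 13.1865).
E[σ²|data] = β/(α−1) = 13.1865/10.52 = 1.2535.

1.2535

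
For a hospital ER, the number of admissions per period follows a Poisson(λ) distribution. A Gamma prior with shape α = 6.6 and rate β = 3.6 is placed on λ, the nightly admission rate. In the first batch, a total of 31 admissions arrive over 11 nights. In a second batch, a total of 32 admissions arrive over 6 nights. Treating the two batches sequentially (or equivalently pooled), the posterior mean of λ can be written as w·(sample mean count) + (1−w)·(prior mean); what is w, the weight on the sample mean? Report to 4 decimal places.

With a Gamma(shape α, rate β) prior, the Poisson likelihood is conjugate: the posterior is Gamma(α + ΣXᵢ, β + n).
Total number of nights: n = 11 + 6 = 17.
Posterior mean = (α₀+S)/(β₀+n) = [n/(β₀+n)]·(S/n) + [β₀/(β₀+n)]·(α₀/β₀), so only n and β₀ enter the weight.
Weight on data w = n/(β₀+n) = 17/(3.6+17) = 17/20.6 = 0.8252.

0.8252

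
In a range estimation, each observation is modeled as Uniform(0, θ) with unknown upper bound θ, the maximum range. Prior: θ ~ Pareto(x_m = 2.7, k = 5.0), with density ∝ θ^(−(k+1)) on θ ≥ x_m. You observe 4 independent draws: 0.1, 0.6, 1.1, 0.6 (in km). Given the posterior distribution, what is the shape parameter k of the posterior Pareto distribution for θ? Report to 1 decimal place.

A Pareto(scale x_m, shape k) prior on the upper bound θ of Uniform(0, θ) is conjugate: posterior is Pareto(max(x_m, max xᵢ), k + n).
Sample maximum = 1.1; prior scale x_m = 2.7 → posterior scale = max = 2.7.
Posterior shape = 5.0 + 4 = 9.0.
Posterior shape k = 9.0.

9.0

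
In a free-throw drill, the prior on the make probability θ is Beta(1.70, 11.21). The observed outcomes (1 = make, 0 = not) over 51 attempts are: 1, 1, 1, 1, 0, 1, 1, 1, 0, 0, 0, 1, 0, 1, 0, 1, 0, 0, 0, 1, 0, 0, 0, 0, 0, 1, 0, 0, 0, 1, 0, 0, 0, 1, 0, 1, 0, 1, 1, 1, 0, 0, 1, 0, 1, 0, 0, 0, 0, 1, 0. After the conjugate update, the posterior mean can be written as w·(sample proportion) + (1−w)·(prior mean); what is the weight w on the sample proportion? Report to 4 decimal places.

0.7980

The Beta prior is conjugate to a Binomial/Bernoulli likelihood; the update adds successes to α and failures to β.
Posterior mean = (α₀+k)/(α₀+β₀+n) = [n/(α₀+β₀+n)]·(k/n) + [(α₀+β₀)/(α₀+β₀+n)]·α₀/(α₀+β₀), so only n and the prior enter the weight.
The weight on the data is w = n/(α₀+β₀+n) = 51/(1.70+11.21+51) = 51/63.91 = 0.7980.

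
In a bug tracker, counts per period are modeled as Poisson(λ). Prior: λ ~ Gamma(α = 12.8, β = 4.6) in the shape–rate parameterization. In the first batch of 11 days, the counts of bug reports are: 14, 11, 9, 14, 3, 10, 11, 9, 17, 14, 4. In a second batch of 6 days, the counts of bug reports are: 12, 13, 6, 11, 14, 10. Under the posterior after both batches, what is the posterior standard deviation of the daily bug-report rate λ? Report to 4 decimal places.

0.6462

With a Gamma(shape α, rate β) prior, the Poisson likelihood is conjugate: the posterior is Gamma(α + ΣXᵢ, β + n).
Batch 1: sum of counts S = 116 over n = 11 days.
After batch 1: Gamma(α+S, β+n) = Gamma(12.8+116, 4.6+11) = Gamma(128.8, 15.6).
Batch 2: sum of counts S = 66 over n = 6 days.
After batch 2: Gamma(α+S, β+n) = Gamma(128.8+66, 15.6+6) = Gamma(194.8, 21.6).
SD = √α/β = √194.8/21.6 = 0.6462.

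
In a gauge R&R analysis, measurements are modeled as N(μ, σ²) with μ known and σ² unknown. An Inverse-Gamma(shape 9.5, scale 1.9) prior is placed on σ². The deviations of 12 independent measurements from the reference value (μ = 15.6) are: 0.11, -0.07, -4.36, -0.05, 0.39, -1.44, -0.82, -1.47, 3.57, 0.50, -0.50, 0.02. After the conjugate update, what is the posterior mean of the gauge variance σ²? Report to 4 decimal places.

1.4184

With known mean μ and an Inverse-Gamma(α, β) prior on σ², the Normal likelihood is conjugate: posterior is Inv-Gamma(α + n/2, β + Σ(xᵢ−μ)²/2).
Σ(xᵢ−μ)² = (0.11)² + (-0.07)² + (-4.36)² + (-0.05)² + (0.39)² + (-1.44)² + (-0.82)² + (-1.47)² + (3.57)² + (0.50)² + (-0.50)² + (0.02)² = 37.3334.
Posterior: Inv-Gamma(9.5 + 12/2, 1.9 + 37.3334/2) = Inv-Gamma(15.50, 20.56670).
E[σ²|data] = β/(α−1) = 20.56670/14.50 = 1.4184.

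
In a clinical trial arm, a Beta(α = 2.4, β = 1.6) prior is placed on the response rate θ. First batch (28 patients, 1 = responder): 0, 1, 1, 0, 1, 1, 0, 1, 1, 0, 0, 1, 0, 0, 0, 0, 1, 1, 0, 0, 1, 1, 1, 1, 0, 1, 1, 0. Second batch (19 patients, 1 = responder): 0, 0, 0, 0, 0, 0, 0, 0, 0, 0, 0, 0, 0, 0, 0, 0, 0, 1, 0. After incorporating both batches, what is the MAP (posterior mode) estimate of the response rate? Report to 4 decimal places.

The Beta prior is conjugate to a Binomial/Bernoulli likelihood; the update adds successes to α and failures to β.
After batch 1: Beta(2.4+15, 1.6+13) = Beta(17.4, 14.6).
After batch 2: Beta(17.4+1, 14.6+18) = Beta(18.4, 32.6).
Mode of Beta(a,b) for a,b>1 is (a−1)/(a+b−2) = 17.4/49.0 = 0.3551.

0.3551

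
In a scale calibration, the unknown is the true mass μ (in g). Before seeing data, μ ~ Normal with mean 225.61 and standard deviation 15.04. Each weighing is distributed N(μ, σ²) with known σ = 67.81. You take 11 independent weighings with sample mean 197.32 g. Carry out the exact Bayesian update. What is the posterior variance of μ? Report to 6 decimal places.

146.776544

For Normal data with known variance σ², a Normal(μ₀, σ₀²) prior on μ is conjugate. Posterior precision = 1/σ₀² + n/σ²; posterior mean is the precision-weighted average of μ₀ and x̄.
σ₀² = 15.04² = 226.2016, σ² = 67.81² = 4598.1961; σ² + n·σ₀² = 4598.1961 + 11·226.2016 = 7086.4137.
Posterior precision = 1/σ₀² + n/σ² = 1/226.2016 + 11/4598.1961 = (σ² + n·σ₀²)/(σ₀²σ²) = 7086.4137/(226.2016·4598.1961); posterior variance σₙ² = σ₀²σ²/(σ² + n·σ₀²) = 226.2016·4598.1961/7086.4137 = 146.776544.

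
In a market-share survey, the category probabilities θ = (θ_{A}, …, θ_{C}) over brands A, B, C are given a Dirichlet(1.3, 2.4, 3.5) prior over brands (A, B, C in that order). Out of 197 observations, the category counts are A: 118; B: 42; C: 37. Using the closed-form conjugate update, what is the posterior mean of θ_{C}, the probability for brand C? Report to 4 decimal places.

0.1983

The Dirichlet prior is conjugate to the Multinomial likelihood: each posterior αⱼ = prior αⱼ + observed count nⱼ.
Posterior concentration: (119.3, 44.4, 40.5), total = 204.2.
E[θ_{C}|data] = α_{C}/Σα = 40.5/204.2 = 0.1983.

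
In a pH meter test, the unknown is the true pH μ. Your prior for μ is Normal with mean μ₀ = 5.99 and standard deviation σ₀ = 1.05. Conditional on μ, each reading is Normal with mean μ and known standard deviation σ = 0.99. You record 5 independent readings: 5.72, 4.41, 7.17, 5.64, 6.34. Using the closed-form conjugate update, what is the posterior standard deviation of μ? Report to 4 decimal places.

For Normal data with known variance σ², a Normal(μ₀, σ₀²) prior on μ is conjugate. Posterior precision = 1/σ₀² + n/σ²; posterior mean is the precision-weighted average of μ₀ and x̄.
σ₀² = 1.05² = 1.1025, σ² = 0.99² = 0.9801; σ² + n·σ₀² = 0.9801 + 5·1.1025 = 6.4926.
Posterior precision = 1/σ₀² + n/σ² = 1/1.1025 + 5/0.9801 = (σ² + n·σ₀²)/(σ₀²σ²) = 6.4926/(1.1025·0.9801); posterior variance σₙ² = σ₀²σ²/(σ² + n·σ₀²) = 1.1025·0.9801/6.4926 = 0.166430.
Posterior SD = √σₙ² = √(1.1025·0.9801/6.4926) = 0.4080.

0.4080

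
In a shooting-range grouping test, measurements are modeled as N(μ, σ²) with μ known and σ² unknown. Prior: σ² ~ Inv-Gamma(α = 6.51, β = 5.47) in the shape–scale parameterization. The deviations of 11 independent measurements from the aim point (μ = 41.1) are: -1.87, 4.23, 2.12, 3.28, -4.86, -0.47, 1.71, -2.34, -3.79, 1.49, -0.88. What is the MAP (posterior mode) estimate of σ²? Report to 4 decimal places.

3.7349

With known mean μ and an Inverse-Gamma(α, β) prior on σ², the Normal likelihood is conjugate: posterior is Inv-Gamma(α + n/2, β + Σ(xᵢ−μ)²/2).
Σ(xᵢ−μ)² = (-1.87)² + (4.23)² + (2.12)² + (3.28)² + (-4.86)² + (-0.47)² + (1.71)² + (-2.34)² + (-3.79)² + (1.49)² + (-0.88)² = 86.2414.
Posterior: Inv-Gamma(6.51 + 11/2, 5.47 + 86.2414/2) = Inv-Gamma(12.01, 48.59070).
Mode = β/(α+1) = 48.59070/13.01 = 3.7349.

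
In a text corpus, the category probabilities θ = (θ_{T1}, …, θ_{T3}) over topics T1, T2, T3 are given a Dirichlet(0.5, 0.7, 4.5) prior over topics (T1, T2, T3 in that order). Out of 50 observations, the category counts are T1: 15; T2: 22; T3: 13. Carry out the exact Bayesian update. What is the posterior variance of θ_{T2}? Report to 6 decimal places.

0.004258

The Dirichlet prior is conjugate to the Multinomial likelihood: each posterior αⱼ = prior αⱼ + observed count nⱼ.
Posterior concentration: (15.5, 22.7, 17.5), total = 55.7.
Var[θ_j] = α_j(Σα−α_j)/((Σα)²(Σα+1)) = 22.7·33.0/(55.7²·56.7) = 0.004258.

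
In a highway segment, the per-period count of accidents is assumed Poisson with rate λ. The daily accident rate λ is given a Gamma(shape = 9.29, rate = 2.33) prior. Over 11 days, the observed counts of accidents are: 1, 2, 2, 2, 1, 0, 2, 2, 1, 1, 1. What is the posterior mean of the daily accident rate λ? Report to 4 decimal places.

1.8222

With a Gamma(shape α, rate β) prior, the Poisson likelihood is conjugate: the posterior is Gamma(α + ΣXᵢ, β + n).
Sum of counts S = 15 over n = 11 days.
Posterior: Gamma(α+S, β+n) = Gamma(9.29+15, 2.33+11) = Gamma(24.29, 13.33).
Posterior mean = α/β = 24.29/13.33 = 1.8222.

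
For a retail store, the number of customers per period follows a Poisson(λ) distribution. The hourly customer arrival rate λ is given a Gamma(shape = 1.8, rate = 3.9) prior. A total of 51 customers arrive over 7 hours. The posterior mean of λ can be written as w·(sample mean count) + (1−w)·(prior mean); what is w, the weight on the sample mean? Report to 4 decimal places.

With a Gamma(shape α, rate β) prior, the Poisson likelihood is conjugate: the posterior is Gamma(α + ΣXᵢ, β + n).
Posterior mean = (α₀+S)/(β₀+n) = [n/(β₀+n)]·(S/n) + [β₀/(β₀+n)]·(α₀/β₀), so only n and β₀ enter the weight.
Weight on data w = n/(β₀+n) = 7/(3.9+7) = 7/10.9 = 0.6422.

0.6422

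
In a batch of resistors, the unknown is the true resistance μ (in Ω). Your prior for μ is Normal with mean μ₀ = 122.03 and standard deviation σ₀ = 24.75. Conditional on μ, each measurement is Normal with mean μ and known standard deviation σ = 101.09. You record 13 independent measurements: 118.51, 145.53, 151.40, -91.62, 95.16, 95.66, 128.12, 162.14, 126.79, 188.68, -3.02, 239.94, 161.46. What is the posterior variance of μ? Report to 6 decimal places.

For Normal data with known variance σ², a Normal(μ₀, σ₀²) prior on μ is conjugate. Posterior precision = 1/σ₀² + n/σ²; posterior mean is the precision-weighted average of μ₀ and x̄.
σ₀² = 24.75² = 612.5625, σ² = 101.09² = 10219.1881; σ² + n·σ₀² = 10219.1881 + 13·612.5625 = 18182.5006.
Posterior precision = 1/σ₀² + n/σ² = 1/612.5625 + 13/10219.1881 = (σ² + n·σ₀²)/(σ₀²σ²) = 18182.5006/(612.5625·10219.1881); posterior variance σₙ² = σ₀²σ²/(σ² + n·σ₀²) = 612.5625·10219.1881/18182.5006 = 344.281106.

344.281106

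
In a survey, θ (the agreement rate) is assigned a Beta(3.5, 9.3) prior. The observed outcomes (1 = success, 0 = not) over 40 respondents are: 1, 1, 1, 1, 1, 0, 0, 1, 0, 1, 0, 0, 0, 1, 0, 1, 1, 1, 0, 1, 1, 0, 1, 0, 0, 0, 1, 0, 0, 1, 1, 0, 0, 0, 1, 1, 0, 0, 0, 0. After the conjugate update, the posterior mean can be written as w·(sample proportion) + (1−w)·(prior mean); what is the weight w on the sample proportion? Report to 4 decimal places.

The Beta prior is conjugate to a Binomial/Bernoulli likelihood; the update adds successes to α and failures to β.
Posterior mean = (α₀+k)/(α₀+β₀+n) = [n/(α₀+β₀+n)]·(k/n) + [(α₀+β₀)/(α₀+β₀+n)]·α₀/(α₀+β₀), so only n and the prior enter the weight.
The weight on the data is w = n/(α₀+β₀+n) = 40/(3.5+9.3+40) = 40/52.8 = 0.7576.

0.7576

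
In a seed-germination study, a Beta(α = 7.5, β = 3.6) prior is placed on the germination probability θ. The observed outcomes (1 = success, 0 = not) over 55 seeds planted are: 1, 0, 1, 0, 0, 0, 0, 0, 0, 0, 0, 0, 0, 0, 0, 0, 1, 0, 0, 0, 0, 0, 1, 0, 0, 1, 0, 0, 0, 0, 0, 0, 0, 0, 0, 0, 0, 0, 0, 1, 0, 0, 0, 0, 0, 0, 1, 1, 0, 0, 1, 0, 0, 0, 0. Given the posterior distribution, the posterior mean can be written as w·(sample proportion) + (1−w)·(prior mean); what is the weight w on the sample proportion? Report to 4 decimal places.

The Beta prior is conjugate to a Binomial/Bernoulli likelihood; the update adds successes to α and failures to β.
Posterior mean = (α₀+k)/(α₀+β₀+n) = [n/(α₀+β₀+n)]·(k/n) + [(α₀+β₀)/(α₀+β₀+n)]·α₀/(α₀+β₀), so only n and the prior enter the weight.
The weight on the data is w = n/(α₀+β₀+n) = 55/(7.5+3.6+55) = 55/66.1 = 0.8321.

0.8321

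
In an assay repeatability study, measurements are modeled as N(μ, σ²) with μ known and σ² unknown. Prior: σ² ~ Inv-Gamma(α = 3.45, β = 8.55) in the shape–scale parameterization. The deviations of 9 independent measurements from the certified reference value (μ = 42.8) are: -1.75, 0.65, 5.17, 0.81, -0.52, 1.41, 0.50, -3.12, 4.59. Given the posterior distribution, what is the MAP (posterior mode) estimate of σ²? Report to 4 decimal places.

With known mean μ and an Inverse-Gamma(α, β) prior on σ², the Normal likelihood is conjugate: posterior is Inv-Gamma(α + n/2, β + Σ(xᵢ−μ)²/2).
Σ(xᵢ−μ)² = (-1.75)² + (0.65)² + (5.17)² + (0.81)² + (-0.52)² + (1.41)² + (0.50)² + (-3.12)² + (4.59)² = 64.1810.
Posterior: Inv-Gamma(3.45 + 9/2, 8.55 + 64.1810/2) = Inv-Gamma(7.95, 40.64050).
Mode = β/(α+1) = 40.64050/8.95 = 4.5408.

4.5408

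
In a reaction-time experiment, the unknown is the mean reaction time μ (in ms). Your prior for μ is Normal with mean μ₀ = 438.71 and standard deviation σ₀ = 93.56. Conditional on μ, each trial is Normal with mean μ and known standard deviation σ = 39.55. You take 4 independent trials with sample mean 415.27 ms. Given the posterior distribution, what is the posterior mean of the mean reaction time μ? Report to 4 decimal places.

416.2724

For Normal data with known variance σ², a Normal(μ₀, σ₀²) prior on μ is conjugate. Posterior precision = 1/σ₀² + n/σ²; posterior mean is the precision-weighted average of μ₀ and x̄.
n·x̄ = 4·415.27 = 1661.08.
σ₀² = 93.56² = 8753.4736, σ² = 39.55² = 1564.2025; σ² + n·σ₀² = 1564.2025 + 4·8753.4736 = 36578.0969.
Posterior mean = (μ₀/σ₀² + n·x̄/σ²)/(1/σ₀² + n/σ²) = (σ²·μ₀ + σ₀²·n·x̄)/(σ² + n·σ₀²) = (1564.2025·438.71 + 8753.4736·1661.08)/36578.0969 = 15226451.206263/36578.0969 = 416.2724.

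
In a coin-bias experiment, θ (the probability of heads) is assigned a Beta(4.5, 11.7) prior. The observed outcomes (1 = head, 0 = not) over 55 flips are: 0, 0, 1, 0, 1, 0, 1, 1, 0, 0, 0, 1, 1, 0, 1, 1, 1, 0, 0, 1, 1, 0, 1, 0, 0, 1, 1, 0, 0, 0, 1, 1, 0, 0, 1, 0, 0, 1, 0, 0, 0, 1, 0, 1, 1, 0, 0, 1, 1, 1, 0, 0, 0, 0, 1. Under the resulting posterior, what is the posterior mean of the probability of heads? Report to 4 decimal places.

0.4143

The Beta prior is conjugate to a Binomial/Bernoulli likelihood; the update adds successes to α and failures to β.
Posterior: Beta(α+k, β+n−k) = Beta(4.5+25, 11.7+30) = Beta(29.5, 41.7).
Posterior mean = α/(α+β) = 29.5/71.2 = 0.4143.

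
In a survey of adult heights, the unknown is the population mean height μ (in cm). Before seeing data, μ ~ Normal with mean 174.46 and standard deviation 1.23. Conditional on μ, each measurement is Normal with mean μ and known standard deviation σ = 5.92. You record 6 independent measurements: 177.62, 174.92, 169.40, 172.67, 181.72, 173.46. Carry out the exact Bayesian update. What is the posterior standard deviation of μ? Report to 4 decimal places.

1.0962

For Normal data with known variance σ², a Normal(μ₀, σ₀²) prior on μ is conjugate. Posterior precision = 1/σ₀² + n/σ²; posterior mean is the precision-weighted average of μ₀ and x̄.
σ₀² = 1.23² = 1.5129, σ² = 5.92² = 35.0464; σ² + n·σ₀² = 35.0464 + 6·1.5129 = 44.1238.
Posterior precision = 1/σ₀² + n/σ² = 1/1.5129 + 6/35.0464 = (σ² + n·σ₀²)/(σ₀²σ²) = 44.1238/(1.5129·35.0464); posterior variance σₙ² = σ₀²σ²/(σ² + n·σ₀²) = 1.5129·35.0464/44.1238 = 1.201658.
Posterior SD = √σₙ² = √(1.5129·35.0464/44.1238) = 1.0962.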